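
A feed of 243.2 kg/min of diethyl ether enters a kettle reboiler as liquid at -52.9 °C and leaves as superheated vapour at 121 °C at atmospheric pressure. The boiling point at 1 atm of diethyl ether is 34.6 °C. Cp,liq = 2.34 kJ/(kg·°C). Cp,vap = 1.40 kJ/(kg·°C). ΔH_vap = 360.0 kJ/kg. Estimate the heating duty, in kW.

liquid -52.9→34.6 °C: 204.75 kJ/kg
vaporisation at 34.6 °C: 360 kJ/kg
vapour 34.6→121 °C: 120.96 kJ/kg
Δh = 204.75 + 360 + 120.96 = 685.71 kJ/kg
Q = ṁ·Δh = 243.2 kg/min × 685.71 kJ/kg = 166760 kJ/min
|Q| = 2779.4 kW

Q = 2780 kW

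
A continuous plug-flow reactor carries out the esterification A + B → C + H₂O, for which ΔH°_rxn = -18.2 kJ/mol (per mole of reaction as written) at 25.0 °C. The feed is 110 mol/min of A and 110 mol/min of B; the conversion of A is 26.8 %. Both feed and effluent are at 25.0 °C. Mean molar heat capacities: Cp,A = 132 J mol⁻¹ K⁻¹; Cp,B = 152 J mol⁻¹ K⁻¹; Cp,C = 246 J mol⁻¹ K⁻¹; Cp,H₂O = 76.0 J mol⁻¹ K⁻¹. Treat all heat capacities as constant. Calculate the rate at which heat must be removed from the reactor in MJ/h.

Q_out = 32.2 MJ/h

Extent of reaction ξ = 0.268 × 110 = 29.48 mol/min
Reaction term: ξ·ΔH°_rxn = 29.48 × -18.2 = -536.54 kJ/min
Q = ΔH = -536.54 kJ/min = -8.9423 kW
Heat removed = 32.192 MJ/h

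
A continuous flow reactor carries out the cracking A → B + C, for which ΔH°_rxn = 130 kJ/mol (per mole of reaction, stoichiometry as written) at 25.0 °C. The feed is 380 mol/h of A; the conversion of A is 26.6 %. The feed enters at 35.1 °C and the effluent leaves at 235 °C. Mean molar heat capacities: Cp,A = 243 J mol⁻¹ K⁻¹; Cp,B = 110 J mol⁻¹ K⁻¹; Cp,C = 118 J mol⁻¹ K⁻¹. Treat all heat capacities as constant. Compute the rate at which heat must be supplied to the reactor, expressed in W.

Extent of reaction ξ = 0.266 × 380 = 101.08 mol/h
Reaction term: ξ·ΔH°_rxn = 101.08 × 130 = 13140 kJ/h
Sensible, feed 35.1→25 °C: -932.63 kJ/h
Outlet flows (mol/h): A 278.92, B 101.08, C 101.08
Sensible, products 25→235 °C: 19073 kJ/h
Q = ΔH = 31281 kJ/h = 8.6891 kW
Heat supplied = 8689.1 W

Q_in = 8690 W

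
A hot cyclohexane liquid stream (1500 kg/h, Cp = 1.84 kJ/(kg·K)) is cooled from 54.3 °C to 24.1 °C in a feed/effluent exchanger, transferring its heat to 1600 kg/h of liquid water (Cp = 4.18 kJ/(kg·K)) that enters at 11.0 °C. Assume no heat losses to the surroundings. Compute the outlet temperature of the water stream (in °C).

Heat released by hot stream: Q = 1500 × 1.84 × (54.3 − 24.1) = 83352 kJ/h
Energy balance on cold side (adiabatic exchanger): Q = ṁ_c·Cp_c·(T_c,out − T_c,in)
T_c,out = 11.0 + 83352/(1600 × 4.18) = 23.463 °C

T_c,out = 23.5 °C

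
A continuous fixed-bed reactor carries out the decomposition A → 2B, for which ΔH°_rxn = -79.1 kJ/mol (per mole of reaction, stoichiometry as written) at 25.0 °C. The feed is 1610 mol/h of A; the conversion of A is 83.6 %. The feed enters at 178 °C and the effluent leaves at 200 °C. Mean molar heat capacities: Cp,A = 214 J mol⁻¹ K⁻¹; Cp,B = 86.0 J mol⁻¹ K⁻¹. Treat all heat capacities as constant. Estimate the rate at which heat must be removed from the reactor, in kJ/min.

Extent of reaction ξ = 0.836 × 1610 = 1346 mol/h
Reaction term: ξ·ΔH°_rxn = 1346 × -79.1 = -106470 kJ/h
Sensible, feed 178→25 °C: -52715 kJ/h
Outlet flows (mol/h): A 264.04, B 2691.9
Sensible, products 25→200 °C: 50402 kJ/h
Q = ΔH = -108780 kJ/h = -30.216 kW
Heat removed = 1813 kJ/min

Q_out = 1810 kJ/min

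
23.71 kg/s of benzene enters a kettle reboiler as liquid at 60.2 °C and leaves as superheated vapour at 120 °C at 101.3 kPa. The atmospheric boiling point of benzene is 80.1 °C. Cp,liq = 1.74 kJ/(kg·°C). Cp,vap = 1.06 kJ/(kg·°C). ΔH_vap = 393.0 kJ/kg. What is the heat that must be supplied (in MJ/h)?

Q = 40100 MJ/h

liquid 60.2→80.1 °C: 34.626 kJ/kg
vaporisation at 80.1 °C: 393 kJ/kg
vapour 80.1→120 °C: 42.294 kJ/kg
Δh = 34.626 + 393 + 42.294 = 469.92 kJ/kg
Q = ṁ·Δh = 23.71 kg/s × 469.92 kJ/kg = 11142 kJ/s
|Q| = 11142 kW = 40110 MJ/h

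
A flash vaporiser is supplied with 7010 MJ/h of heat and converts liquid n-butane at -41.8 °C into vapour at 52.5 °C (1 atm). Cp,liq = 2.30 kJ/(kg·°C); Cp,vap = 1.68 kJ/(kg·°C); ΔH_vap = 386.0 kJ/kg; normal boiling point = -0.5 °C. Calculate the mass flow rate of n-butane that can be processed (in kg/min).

ṁ = 205 kg/min

Δh = 2.30×(-0.5−-41.8) + 386.0 + 1.68×(52.5−-0.5) = 570.03 kJ/kg
Q = 7010 MJ/h = 1947.2 kJ/s = 116830 kJ/min
ṁ = Q/Δh = 116830 / 570.03 = 204.96 kg/min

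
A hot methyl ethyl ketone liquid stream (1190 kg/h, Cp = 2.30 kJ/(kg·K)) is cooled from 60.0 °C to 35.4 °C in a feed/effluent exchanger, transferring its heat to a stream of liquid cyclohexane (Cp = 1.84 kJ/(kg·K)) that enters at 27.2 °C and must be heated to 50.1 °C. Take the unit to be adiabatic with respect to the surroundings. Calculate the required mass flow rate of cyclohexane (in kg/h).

Heat released by hot stream: Q = 1190 × 2.30 × (60.0 − 35.4) = 67330 kJ/h
Energy balance on cold side (adiabatic exchanger): Q = ṁ_c·Cp_c·(T_c,out − T_c,in)
ṁ_c = 67330 / [1.84 × (50.1 − 27.2)] = 1597.9 kg/h

ṁ_c = 1600 kg/h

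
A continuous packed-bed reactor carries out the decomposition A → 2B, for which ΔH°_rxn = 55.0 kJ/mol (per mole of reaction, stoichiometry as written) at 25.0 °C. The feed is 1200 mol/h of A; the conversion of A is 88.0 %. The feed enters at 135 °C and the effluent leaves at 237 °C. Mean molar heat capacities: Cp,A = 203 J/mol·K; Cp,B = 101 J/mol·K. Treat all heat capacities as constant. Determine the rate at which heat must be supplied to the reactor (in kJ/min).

Extent of reaction ξ = 0.880 × 1200 = 1056 mol/h
Reaction term: ξ·ΔH°_rxn = 1056 × 55.0 = 58080 kJ/h
Sensible, feed 135→25 °C: -26796 kJ/h
Outlet flows (mol/h): A 144, B 2112
Sensible, products 25→237 °C: 51419 kJ/h
Q = ΔH = 82703 kJ/h = 22.973 kW
Heat supplied = 1378.4 kJ/min

Q_in = 1380 kJ/min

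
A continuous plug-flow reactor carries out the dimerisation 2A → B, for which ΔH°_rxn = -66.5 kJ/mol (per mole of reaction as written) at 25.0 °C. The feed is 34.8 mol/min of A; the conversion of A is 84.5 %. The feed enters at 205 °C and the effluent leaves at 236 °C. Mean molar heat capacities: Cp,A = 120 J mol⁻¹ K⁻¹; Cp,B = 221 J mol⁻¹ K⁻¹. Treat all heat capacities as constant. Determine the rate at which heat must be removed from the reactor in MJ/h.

Extent of reaction ξ = 0.845 × 34.8 / 2 = 14.703 mol/min
Reaction term: ξ·ΔH°_rxn = 14.703 × -66.5 = -977.75 kJ/min
Sensible, feed 205→25 °C: -751.68 kJ/min
Outlet flows (mol/min): A 5.394, B 14.703
Sensible, products 25→236 °C: 822.19 kJ/min
Q = ΔH = -907.24 kJ/min = -15.121 kW
Heat removed = 54.434 MJ/h

Q_out = 54.4 MJ/h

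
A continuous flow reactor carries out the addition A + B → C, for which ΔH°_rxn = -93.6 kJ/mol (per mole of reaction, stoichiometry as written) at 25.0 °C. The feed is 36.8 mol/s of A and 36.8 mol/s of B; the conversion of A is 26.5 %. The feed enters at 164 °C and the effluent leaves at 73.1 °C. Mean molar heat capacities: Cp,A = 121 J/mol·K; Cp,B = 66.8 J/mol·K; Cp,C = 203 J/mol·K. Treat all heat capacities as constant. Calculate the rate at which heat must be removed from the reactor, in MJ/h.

Extent of reaction ξ = 0.265 × 36.8 = 9.752 mol/s
Reaction term: ξ·ΔH°_rxn = 9.752 × -93.6 = -912.79 kJ/s
Sensible, feed 164→25 °C: -960.63 kJ/s
Outlet flows (mol/s): A 27.048, B 27.048, C 9.752
Sensible, products 25→73.1 °C: 339.55 kJ/s
Q = ΔH = -1533.9 kJ/s = -1533.9 kW
Heat removed = 5521.9 MJ/h

Q_out = 5520 MJ/h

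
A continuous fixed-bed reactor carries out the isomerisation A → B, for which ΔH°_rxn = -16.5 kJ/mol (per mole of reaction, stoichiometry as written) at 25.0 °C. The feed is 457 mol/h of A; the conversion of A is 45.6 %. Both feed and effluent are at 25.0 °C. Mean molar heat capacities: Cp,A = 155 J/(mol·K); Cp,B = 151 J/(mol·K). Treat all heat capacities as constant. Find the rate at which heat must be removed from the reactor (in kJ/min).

Extent of reaction ξ = 0.456 × 457 = 208.39 mol/h
Reaction term: ξ·ΔH°_rxn = 208.39 × -16.5 = -3438.5 kJ/h
Q = ΔH = -3438.5 kJ/h = -0.95513 kW
Heat removed = 57.308 kJ/min

Q_out = 57.3 kJ/min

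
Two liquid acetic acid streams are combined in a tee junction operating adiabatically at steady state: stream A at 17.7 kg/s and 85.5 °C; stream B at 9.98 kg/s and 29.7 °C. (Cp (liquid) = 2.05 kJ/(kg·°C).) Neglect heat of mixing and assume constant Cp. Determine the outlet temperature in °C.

No heat crosses the boundary, so H_out = H_in.
Σ ṁᵢCp,ᵢTᵢ = 17.7×2.05×85.5 + 9.98×2.05×29.7 = 3710
Σ ṁᵢCp,ᵢ = 17.7×2.05 + 9.98×2.05 = 56.744
T_out = 3710 / 56.744 = 65.381 °C

T_out = 65.4 °C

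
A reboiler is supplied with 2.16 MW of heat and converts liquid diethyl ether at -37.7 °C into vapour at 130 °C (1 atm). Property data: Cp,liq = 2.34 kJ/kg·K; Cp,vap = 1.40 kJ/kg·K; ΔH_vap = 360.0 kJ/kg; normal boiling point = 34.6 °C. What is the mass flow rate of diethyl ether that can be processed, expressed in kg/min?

ṁ = 196 kg/min

Δh = 2.34×(34.6−-37.7) + 360.0 + 1.40×(130−34.6) = 662.74 kJ/kg
Q = 2.16 MW = 2160 kJ/s = 129600 kJ/min
ṁ = Q/Δh = 129600 / 662.74 = 195.55 kg/min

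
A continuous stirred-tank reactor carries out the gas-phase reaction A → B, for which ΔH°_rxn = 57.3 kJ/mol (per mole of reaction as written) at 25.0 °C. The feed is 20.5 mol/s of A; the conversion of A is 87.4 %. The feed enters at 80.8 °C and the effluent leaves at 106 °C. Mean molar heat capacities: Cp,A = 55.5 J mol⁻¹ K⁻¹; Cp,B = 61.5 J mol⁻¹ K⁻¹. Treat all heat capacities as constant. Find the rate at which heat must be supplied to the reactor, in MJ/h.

Q_in = 3830 MJ/h

Extent of reaction ξ = 0.874 × 20.5 = 17.917 mol/s
Reaction term: ξ·ΔH°_rxn = 17.917 × 57.3 = 1026.6 kJ/s
Sensible, feed 80.8→25 °C: -63.486 kJ/s
Outlet flows (mol/s): A 2.583, B 17.917
Sensible, products 25→106 °C: 100.87 kJ/s
Q = ΔH = 1064 kJ/s = 1064 kW
Heat supplied = 3830.5 MJ/h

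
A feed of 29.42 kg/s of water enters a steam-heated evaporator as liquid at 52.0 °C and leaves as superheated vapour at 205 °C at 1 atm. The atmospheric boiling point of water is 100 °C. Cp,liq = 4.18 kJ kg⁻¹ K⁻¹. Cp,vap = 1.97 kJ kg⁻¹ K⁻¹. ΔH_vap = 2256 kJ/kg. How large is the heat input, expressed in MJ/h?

Q = 282000 MJ/h

liquid 52.0→100 °C: 200.64 kJ/kg
vaporisation at 100 °C: 2256 kJ/kg
vapour 100→205 °C: 206.85 kJ/kg
Δh = 200.64 + 2256 + 206.85 = 2663.5 kJ/kg
Q = ṁ·Δh = 29.42 kg/s × 2663.5 kJ/kg = 78360 kJ/s
|Q| = 78360 kW = 282100 MJ/h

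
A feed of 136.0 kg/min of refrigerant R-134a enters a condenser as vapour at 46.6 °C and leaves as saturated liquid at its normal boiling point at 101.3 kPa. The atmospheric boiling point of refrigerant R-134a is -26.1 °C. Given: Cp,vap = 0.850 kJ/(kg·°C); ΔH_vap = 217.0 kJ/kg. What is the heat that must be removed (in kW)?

Q_c = 632 kW

vapour 46.6→-26.1 °C: -61.795 kJ/kg
condensation at -26.1 °C: -217 kJ/kg
Δh = -61.795 + -217 = -278.8 kJ/kg
Q = ṁ·Δh = 136.0 kg/min × -278.8 kJ/kg = -37916 kJ/min
|Q| = 631.94 kW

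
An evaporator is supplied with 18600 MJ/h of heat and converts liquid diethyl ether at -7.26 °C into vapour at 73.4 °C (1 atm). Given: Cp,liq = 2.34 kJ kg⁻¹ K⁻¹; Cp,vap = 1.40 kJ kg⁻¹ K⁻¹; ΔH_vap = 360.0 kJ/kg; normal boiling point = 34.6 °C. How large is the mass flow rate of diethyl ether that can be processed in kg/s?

ṁ = 10.1 kg/s

Δh = 2.34×(34.6−-7.26) + 360.0 + 1.40×(73.4−34.6) = 512.27 kJ/kg
Q = 18600 MJ/h = 5166.7 kJ/s = 5166.7 kJ/s
ṁ = Q/Δh = 5166.7 / 512.27 = 10.086 kg/s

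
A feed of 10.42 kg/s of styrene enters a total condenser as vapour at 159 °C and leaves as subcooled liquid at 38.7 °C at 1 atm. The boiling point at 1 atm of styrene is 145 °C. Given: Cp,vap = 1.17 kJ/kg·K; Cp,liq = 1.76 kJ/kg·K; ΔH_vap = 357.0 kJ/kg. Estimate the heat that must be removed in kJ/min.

vapour 159→145 °C: -16.38 kJ/kg
condensation at 145 °C: -357 kJ/kg
liquid 145→38.7 °C: -187.09 kJ/kg
Δh = -16.38 + -357 + -187.09 = -560.47 kJ/kg
Q = ṁ·Δh = 10.42 kg/s × -560.47 kJ/kg = -5840.1 kJ/s
|Q| = 5840.1 kW = 350400 kJ/min

Q_c = 350000 kJ/min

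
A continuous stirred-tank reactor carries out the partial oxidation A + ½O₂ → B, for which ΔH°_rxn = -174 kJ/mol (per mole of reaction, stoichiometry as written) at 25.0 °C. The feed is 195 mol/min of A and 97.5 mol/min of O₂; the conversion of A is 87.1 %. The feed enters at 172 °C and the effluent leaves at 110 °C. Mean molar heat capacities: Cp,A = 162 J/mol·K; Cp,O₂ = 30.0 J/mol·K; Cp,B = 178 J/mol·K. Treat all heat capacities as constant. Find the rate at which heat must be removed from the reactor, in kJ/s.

Extent of reaction ξ = 0.871 × 195 = 169.84 mol/min
Reaction term: ξ·ΔH°_rxn = 169.84 × -174 = -29553 kJ/min
Sensible, feed 172→25 °C: -5073.7 kJ/min
Outlet flows (mol/min): A 25.155, O₂ 12.578, B 169.84
Sensible, products 25→110 °C: 2948.2 kJ/min
Q = ΔH = -31679 kJ/min = -527.98 kW
Heat removed = 527.98 kJ/s

Q_out = 528 kJ/s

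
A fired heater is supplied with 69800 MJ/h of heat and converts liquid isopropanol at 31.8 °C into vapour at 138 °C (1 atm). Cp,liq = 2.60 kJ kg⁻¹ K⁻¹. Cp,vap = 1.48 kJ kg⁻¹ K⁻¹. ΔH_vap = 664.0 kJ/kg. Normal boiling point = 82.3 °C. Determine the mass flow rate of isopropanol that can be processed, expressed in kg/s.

ṁ = 22.1 kg/s

Δh = 2.60×(82.3−31.8) + 664.0 + 1.48×(138−82.3) = 877.74 kJ/kg
Q = 69800 MJ/h = 19389 kJ/s = 19389 kJ/s
ṁ = Q/Δh = 19389 / 877.74 = 22.09 kg/s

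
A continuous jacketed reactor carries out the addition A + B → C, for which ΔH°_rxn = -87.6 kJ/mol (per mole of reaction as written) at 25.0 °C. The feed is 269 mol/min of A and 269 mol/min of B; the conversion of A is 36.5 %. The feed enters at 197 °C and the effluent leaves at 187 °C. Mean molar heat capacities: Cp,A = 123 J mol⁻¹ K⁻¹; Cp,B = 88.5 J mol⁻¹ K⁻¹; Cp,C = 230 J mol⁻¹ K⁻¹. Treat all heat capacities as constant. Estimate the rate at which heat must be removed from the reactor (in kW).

Extent of reaction ξ = 0.365 × 269 = 98.185 mol/min
Reaction term: ξ·ΔH°_rxn = 98.185 × -87.6 = -8601 kJ/min
Sensible, feed 197→25 °C: -9785.7 kJ/min
Outlet flows (mol/min): A 170.81, B 170.81, C 98.185
Sensible, products 25→187 °C: 9511 kJ/min
Q = ΔH = -8875.7 kJ/min = -147.93 kW
Heat removed = 147.93 kW

Q_out = 148 kW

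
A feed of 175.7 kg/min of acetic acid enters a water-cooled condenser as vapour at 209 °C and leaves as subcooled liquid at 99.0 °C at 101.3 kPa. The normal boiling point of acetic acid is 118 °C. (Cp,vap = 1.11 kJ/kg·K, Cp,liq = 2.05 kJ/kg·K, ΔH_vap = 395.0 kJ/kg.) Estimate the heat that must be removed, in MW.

Q_c = 1.57 MW

vapour 209→118 °C: -101.01 kJ/kg
condensation at 118 °C: -395 kJ/kg
liquid 118→99.0 °C: -38.95 kJ/kg
Δh = -101.01 + -395 + -38.95 = -534.96 kJ/kg
Q = ṁ·Δh = 175.7 kg/min × -534.96 kJ/kg = -93992 kJ/min
|Q| = 1566.5 kW = 1.5665 MW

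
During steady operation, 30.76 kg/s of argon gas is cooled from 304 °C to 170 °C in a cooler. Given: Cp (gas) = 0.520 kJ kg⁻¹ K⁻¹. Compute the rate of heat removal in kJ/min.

Q = ṁ·Cp·ΔT = 30.76 × 0.520 × (170 − 304) = -2143.4 kJ/s
Cooling duty = 128600 kJ/min

Q_c = 129000 kJ/min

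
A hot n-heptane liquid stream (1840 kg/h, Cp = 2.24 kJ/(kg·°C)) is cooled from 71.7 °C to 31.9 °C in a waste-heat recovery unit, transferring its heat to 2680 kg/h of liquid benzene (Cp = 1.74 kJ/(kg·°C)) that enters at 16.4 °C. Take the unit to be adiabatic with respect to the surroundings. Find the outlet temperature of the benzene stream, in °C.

Heat released by hot stream: Q = 1840 × 2.24 × (71.7 − 31.9) = 164040 kJ/h
Energy balance on cold side (adiabatic exchanger): Q = ṁ_c·Cp_c·(T_c,out − T_c,in)
T_c,out = 16.4 + 164040/(2680 × 1.74) = 51.577 °C

T_c,out = 51.6 °C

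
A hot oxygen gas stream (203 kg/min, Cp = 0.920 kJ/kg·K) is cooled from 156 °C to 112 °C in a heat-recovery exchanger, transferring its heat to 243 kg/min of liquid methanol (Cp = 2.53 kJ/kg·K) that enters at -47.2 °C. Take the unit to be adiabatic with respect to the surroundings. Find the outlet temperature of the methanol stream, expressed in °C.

Heat released by hot stream: Q = 203 × 0.920 × (156 − 112) = 8217.4 kJ/min
Energy balance on cold side (adiabatic exchanger): Q = ṁ_c·Cp_c·(T_c,out − T_c,in)
T_c,out = -47.2 + 8217.4/(243 × 2.53) = -33.834 °C

T_c,out = -33.8 °C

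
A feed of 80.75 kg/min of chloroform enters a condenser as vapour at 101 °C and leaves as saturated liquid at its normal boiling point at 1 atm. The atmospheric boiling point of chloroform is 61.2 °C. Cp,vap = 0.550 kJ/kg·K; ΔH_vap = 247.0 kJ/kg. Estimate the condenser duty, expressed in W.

vapour 101→61.2 °C: -21.89 kJ/kg
condensation at 61.2 °C: -247 kJ/kg
Δh = -21.89 + -247 = -268.89 kJ/kg
Q = ṁ·Δh = 80.75 kg/min × -268.89 kJ/kg = -21713 kJ/min
|Q| = 361.88 kW = 361880 W

Q_c = 362000 W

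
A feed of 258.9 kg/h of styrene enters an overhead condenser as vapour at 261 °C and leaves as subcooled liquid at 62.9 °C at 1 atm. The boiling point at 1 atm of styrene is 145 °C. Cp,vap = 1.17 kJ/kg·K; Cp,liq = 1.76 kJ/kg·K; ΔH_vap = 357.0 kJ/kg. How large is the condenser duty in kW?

vapour 261→145 °C: -135.72 kJ/kg
condensation at 145 °C: -357 kJ/kg
liquid 145→62.9 °C: -144.5 kJ/kg
Δh = -135.72 + -357 + -144.5 = -637.22 kJ/kg
Q = ṁ·Δh = 258.9 kg/h × -637.22 kJ/kg = -164980 kJ/h
|Q| = 45.826 kW

Q_c = 45.8 kW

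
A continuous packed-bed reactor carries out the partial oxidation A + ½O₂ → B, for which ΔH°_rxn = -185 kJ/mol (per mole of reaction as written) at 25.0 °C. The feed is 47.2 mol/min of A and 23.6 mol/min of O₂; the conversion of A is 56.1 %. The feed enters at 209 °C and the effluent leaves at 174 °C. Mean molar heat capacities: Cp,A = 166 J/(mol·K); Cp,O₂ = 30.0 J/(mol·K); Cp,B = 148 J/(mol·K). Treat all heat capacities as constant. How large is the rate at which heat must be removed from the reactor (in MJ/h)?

Extent of reaction ξ = 0.561 × 47.2 = 26.479 mol/min
Reaction term: ξ·ΔH°_rxn = 26.479 × -185 = -4898.7 kJ/min
Sensible, feed 209→25 °C: -1571.9 kJ/min
Outlet flows (mol/min): A 20.721, O₂ 10.36, B 26.479
Sensible, products 25→174 °C: 1142.7 kJ/min
Q = ΔH = -5327.9 kJ/min = -88.798 kW
Heat removed = 319.67 MJ/h

Q_out = 320 MJ/h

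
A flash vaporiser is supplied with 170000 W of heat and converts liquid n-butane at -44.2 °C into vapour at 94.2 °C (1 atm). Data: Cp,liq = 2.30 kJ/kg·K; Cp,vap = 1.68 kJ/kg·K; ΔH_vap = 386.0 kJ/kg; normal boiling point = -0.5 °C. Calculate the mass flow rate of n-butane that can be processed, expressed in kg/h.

ṁ = 948 kg/h

Δh = 2.30×(-0.5−-44.2) + 386.0 + 1.68×(94.2−-0.5) = 645.61 kJ/kg
Q = 170000 W = 170 kJ/s = 612000 kJ/h
ṁ = Q/Δh = 612000 / 645.61 = 947.95 kg/h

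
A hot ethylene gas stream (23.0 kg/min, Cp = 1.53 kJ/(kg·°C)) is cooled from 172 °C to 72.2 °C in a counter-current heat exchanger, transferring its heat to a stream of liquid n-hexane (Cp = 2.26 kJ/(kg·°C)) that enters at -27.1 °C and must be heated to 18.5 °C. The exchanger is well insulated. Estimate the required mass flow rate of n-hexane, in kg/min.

Heat released by hot stream: Q = 23.0 × 1.53 × (172 − 72.2) = 3512 kJ/min
Energy balance on cold side (adiabatic exchanger): Q = ṁ_c·Cp_c·(T_c,out − T_c,in)
ṁ_c = 3512 / [2.26 × (18.5 − -27.1)] = 34.078 kg/min

ṁ_c = 34.1 kg/min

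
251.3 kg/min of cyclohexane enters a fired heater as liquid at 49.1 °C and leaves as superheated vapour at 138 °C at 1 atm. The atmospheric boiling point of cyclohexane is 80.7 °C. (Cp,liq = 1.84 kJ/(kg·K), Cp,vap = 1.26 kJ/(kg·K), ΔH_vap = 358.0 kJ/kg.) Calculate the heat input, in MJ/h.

liquid 49.1→80.7 °C: 58.144 kJ/kg
vaporisation at 80.7 °C: 358 kJ/kg
vapour 80.7→138 °C: 72.198 kJ/kg
Δh = 58.144 + 358 + 72.198 = 488.34 kJ/kg
Q = ṁ·Δh = 251.3 kg/min × 488.34 kJ/kg = 122720 kJ/min
|Q| = 2045.3 kW = 7363.2 MJ/h

Q = 7360 MJ/h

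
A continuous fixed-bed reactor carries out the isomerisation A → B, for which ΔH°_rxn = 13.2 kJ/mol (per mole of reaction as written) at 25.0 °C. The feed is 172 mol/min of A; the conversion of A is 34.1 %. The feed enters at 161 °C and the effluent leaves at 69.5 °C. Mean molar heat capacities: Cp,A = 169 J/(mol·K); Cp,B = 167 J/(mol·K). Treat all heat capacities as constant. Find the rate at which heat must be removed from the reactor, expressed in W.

Extent of reaction ξ = 0.341 × 172 = 58.652 mol/min
Reaction term: ξ·ΔH°_rxn = 58.652 × 13.2 = 774.21 kJ/min
Sensible, feed 161→25 °C: -3953.2 kJ/min
Outlet flows (mol/min): A 113.35, B 58.652
Sensible, products 25→69.5 °C: 1288.3 kJ/min
Q = ΔH = -1890.7 kJ/min = -31.512 kW
Heat removed = 31512 W

Q_out = 31500 W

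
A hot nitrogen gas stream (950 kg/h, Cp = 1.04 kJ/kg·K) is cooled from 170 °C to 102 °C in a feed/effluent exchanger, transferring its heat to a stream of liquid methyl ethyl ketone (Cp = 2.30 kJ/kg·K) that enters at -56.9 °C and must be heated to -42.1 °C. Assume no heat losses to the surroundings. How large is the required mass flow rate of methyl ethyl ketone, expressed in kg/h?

Heat released by hot stream: Q = 950 × 1.04 × (170 − 102) = 67184 kJ/h
Energy balance on cold side (adiabatic exchanger): Q = ṁ_c·Cp_c·(T_c,out − T_c,in)
ṁ_c = 67184 / [2.30 × (-42.1 − -56.9)] = 1973.7 kg/h

ṁ_c = 1970 kg/h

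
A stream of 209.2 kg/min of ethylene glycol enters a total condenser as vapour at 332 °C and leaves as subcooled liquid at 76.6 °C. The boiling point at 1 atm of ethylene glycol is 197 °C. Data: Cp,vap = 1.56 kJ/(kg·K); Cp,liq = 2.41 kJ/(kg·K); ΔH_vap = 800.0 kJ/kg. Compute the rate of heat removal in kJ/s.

vapour 332→197 °C: -210.6 kJ/kg
condensation at 197 °C: -800 kJ/kg
liquid 197→76.6 °C: -290.16 kJ/kg
Δh = -210.6 + -800 + -290.16 = -1300.8 kJ/kg
Q = ṁ·Δh = 209.2 kg/min × -1300.8 kJ/kg = -272120 kJ/min
|Q| = 4535.3 kW

Q_c = 4540 kJ/s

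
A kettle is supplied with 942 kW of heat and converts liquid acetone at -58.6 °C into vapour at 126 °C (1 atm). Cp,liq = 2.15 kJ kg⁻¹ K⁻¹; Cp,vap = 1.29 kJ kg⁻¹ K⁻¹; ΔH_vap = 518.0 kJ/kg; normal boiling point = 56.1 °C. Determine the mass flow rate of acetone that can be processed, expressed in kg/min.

Δh = 2.15×(56.1−-58.6) + 518.0 + 1.29×(126−56.1) = 854.78 kJ/kg
Q = 942 kW = 942 kJ/s = 56520 kJ/min
ṁ = Q/Δh = 56520 / 854.78 = 66.123 kg/min

ṁ = 66.1 kg/min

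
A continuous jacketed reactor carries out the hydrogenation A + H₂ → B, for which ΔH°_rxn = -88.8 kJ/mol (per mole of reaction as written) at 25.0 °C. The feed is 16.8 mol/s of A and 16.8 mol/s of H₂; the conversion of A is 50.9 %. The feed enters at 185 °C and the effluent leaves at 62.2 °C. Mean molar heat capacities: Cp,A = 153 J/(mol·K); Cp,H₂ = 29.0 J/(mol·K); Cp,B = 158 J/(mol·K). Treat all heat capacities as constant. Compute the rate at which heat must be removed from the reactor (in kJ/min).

Extent of reaction ξ = 0.509 × 16.8 = 8.5512 mol/s
Reaction term: ξ·ΔH°_rxn = 8.5512 × -88.8 = -759.35 kJ/s
Sensible, feed 185→25 °C: -489.22 kJ/s
Outlet flows (mol/s): A 8.2488, H₂ 8.2488, B 8.5512
Sensible, products 25→62.2 °C: 106.11 kJ/s
Q = ΔH = -1142.5 kJ/s = -1142.5 kW
Heat removed = 68547 kJ/min

Q_out = 68500 kJ/min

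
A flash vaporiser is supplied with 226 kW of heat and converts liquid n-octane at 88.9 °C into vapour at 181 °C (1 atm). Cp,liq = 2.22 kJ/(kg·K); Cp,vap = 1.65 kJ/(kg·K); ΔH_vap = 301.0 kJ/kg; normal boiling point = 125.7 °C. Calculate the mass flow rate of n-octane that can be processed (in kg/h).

ṁ = 1720 kg/h

Δh = 2.22×(125.7−88.9) + 301.0 + 1.65×(181−125.7) = 473.94 kJ/kg
Q = 226 kW = 226 kJ/s = 813600 kJ/h
ṁ = Q/Δh = 813600 / 473.94 = 1716.7 kg/h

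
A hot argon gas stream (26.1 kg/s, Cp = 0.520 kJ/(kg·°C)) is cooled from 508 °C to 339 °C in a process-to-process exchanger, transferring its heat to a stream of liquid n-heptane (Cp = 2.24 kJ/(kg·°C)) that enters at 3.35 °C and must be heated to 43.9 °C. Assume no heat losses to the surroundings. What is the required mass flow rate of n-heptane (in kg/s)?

Heat released by hot stream: Q = 26.1 × 0.520 × (508 − 339) = 2293.7 kJ/s
Energy balance on cold side (adiabatic exchanger): Q = ṁ_c·Cp_c·(T_c,out − T_c,in)
ṁ_c = 2293.7 / [2.24 × (43.9 − 3.35)] = 25.252 kg/s

ṁ_c = 25.3 kg/s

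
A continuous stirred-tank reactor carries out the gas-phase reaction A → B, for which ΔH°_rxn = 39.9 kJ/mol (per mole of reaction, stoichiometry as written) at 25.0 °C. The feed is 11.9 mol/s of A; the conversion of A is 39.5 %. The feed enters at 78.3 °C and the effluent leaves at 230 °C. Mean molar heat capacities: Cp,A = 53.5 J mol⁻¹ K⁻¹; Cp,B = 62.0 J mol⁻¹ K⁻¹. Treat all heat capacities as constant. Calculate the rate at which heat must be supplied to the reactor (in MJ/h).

Q_in = 1050 MJ/h

Extent of reaction ξ = 0.395 × 11.9 = 4.7005 mol/s
Reaction term: ξ·ΔH°_rxn = 4.7005 × 39.9 = 187.55 kJ/s
Sensible, feed 78.3→25 °C: -33.933 kJ/s
Outlet flows (mol/s): A 7.1995, B 4.7005
Sensible, products 25→230 °C: 138.7 kJ/s
Q = ΔH = 292.32 kJ/s = 292.32 kW
Heat supplied = 1052.4 MJ/h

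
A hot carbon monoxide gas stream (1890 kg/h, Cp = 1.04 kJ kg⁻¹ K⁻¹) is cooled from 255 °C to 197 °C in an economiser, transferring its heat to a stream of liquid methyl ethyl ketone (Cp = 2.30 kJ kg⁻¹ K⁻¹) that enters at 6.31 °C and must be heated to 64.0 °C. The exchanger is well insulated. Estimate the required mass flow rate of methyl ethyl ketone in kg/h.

ṁ_c = 859 kg/h

Heat released by hot stream: Q = 1890 × 1.04 × (255 − 197) = 114000 kJ/h
Energy balance on cold side (adiabatic exchanger): Q = ṁ_c·Cp_c·(T_c,out − T_c,in)
ṁ_c = 114000 / [2.30 × (64.0 − 6.31)] = 859.2 kg/h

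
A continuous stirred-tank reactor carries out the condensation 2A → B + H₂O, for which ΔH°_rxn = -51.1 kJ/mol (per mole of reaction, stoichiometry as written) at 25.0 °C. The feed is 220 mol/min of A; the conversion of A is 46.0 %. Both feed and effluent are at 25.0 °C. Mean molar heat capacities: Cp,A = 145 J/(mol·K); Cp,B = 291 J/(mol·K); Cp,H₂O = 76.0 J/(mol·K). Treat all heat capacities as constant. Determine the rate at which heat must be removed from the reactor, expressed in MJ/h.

Extent of reaction ξ = 0.460 × 220 / 2 = 50.6 mol/min
Reaction term: ξ·ΔH°_rxn = 50.6 × -51.1 = -2585.7 kJ/min
Q = ΔH = -2585.7 kJ/min = -43.094 kW
Heat removed = 155.14 MJ/h

Q_out = 155 MJ/h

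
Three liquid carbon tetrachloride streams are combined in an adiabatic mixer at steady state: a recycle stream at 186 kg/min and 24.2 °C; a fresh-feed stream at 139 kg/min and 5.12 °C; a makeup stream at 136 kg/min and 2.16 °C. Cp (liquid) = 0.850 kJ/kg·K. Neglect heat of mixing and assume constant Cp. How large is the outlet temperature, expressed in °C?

Energy balance with Q = 0: Σ ṁᵢCp,ᵢ(T_out − Tᵢ) = 0
T_out = Σ ṁᵢCp,ᵢTᵢ / Σ ṁᵢCp,ᵢ
      = 4680.6 / 391.85 = 11.945 °C

T_out = 11.9 °C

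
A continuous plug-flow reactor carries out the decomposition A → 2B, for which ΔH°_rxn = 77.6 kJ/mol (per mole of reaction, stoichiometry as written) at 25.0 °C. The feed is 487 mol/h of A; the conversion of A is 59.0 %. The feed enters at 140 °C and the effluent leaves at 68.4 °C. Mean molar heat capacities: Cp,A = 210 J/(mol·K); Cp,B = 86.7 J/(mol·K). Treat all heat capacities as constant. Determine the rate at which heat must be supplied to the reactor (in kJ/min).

Extent of reaction ξ = 0.590 × 487 = 287.33 mol/h
Reaction term: ξ·ΔH°_rxn = 287.33 × 77.6 = 22297 kJ/h
Sensible, feed 140→25 °C: -11761 kJ/h
Outlet flows (mol/h): A 199.67, B 574.66
Sensible, products 25→68.4 °C: 3982.1 kJ/h
Q = ΔH = 14518 kJ/h = 4.0327 kW
Heat supplied = 241.96 kJ/min

Q_in = 242 kJ/min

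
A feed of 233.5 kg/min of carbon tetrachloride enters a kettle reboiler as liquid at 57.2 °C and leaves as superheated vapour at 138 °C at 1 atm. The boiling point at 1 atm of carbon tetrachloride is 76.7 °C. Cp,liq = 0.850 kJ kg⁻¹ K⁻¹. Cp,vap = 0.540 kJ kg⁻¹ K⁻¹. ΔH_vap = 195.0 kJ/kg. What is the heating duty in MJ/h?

liquid 57.2→76.7 °C: 16.575 kJ/kg
vaporisation at 76.7 °C: 195 kJ/kg
vapour 76.7→138 °C: 33.102 kJ/kg
Δh = 16.575 + 195 + 33.102 = 244.68 kJ/kg
Q = ṁ·Δh = 233.5 kg/min × 244.68 kJ/kg = 57132 kJ/min
|Q| = 952.2 kW = 3427.9 MJ/h

Q = 3430 MJ/h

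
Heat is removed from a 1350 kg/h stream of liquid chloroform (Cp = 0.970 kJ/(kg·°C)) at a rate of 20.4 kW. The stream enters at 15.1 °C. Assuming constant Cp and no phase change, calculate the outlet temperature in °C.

T_out = -41.0 °C

Q = 20.4 kW = 73440 kJ/h
ΔT = Q/(ṁ·Cp) = 73440/(1350×0.970) = 56.082 K
T_out = 15.1 − 56.082 = -40.982 °C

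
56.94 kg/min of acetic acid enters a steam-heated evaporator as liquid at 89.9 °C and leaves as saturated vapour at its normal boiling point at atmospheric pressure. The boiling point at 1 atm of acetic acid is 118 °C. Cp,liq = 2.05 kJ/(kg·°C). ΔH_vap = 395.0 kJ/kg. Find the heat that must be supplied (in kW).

Q = 430 kW

liquid 89.9→118 °C: 57.605 kJ/kg
vaporisation at 118 °C: 395 kJ/kg
Δh = 57.605 + 395 = 452.6 kJ/kg
Q = ṁ·Δh = 56.94 kg/min × 452.6 kJ/kg = 25771 kJ/min
|Q| = 429.52 kW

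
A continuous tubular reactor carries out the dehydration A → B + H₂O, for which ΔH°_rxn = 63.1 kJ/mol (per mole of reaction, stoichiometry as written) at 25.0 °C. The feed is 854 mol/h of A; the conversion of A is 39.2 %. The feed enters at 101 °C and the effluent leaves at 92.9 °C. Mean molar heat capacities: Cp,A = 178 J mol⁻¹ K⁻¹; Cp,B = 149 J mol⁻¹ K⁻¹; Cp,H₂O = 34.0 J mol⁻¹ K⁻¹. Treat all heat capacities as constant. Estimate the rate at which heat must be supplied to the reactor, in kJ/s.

Extent of reaction ξ = 0.392 × 854 = 334.77 mol/h
Reaction term: ξ·ΔH°_rxn = 334.77 × 63.1 = 21124 kJ/h
Sensible, feed 101→25 °C: -11553 kJ/h
Outlet flows (mol/h): A 519.23, B 334.77, H₂O 334.77
Sensible, products 25→92.9 °C: 10435 kJ/h
Q = ΔH = 20006 kJ/h = 5.5573 kW
Heat supplied = 5.5573 kJ/s

Q_in = 5.56 kJ/s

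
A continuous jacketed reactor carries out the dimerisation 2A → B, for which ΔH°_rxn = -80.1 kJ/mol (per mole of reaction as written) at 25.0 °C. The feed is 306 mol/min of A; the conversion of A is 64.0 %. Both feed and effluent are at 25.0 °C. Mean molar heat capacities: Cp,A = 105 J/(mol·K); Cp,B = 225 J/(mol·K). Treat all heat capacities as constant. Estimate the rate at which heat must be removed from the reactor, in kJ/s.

Q_out = 131 kJ/s

Extent of reaction ξ = 0.640 × 306 / 2 = 97.92 mol/min
Reaction term: ξ·ΔH°_rxn = 97.92 × -80.1 = -7843.4 kJ/min
Q = ΔH = -7843.4 kJ/min = -130.72 kW
Heat removed = 130.72 kJ/s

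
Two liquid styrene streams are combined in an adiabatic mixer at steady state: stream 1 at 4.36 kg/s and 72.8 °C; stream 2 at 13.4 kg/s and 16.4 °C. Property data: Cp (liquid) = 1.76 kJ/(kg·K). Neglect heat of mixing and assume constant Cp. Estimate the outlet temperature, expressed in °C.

T_out = 30.2 °C

No heat crosses the boundary, so H_out = H_in.
T_out = Σ ṁᵢCp,ᵢTᵢ / Σ ṁᵢCp,ᵢ
      = 945.42 / 31.258 = 30.246 °C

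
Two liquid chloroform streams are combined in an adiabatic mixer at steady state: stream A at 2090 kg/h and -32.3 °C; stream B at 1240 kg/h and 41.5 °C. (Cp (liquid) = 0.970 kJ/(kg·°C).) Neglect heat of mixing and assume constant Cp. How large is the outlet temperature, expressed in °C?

T_out = -4.82 °C

Energy balance with Q = 0: Σ ṁᵢCp,ᵢ(T_out − Tᵢ) = 0
Σ ṁᵢCp,ᵢTᵢ = 2090×0.970×-32.3 + 1240×0.970×41.5 = -15566
Σ ṁᵢCp,ᵢ = 2090×0.970 + 1240×0.970 = 3230.1
T_out = -15566 / 3230.1 = -4.8189 °C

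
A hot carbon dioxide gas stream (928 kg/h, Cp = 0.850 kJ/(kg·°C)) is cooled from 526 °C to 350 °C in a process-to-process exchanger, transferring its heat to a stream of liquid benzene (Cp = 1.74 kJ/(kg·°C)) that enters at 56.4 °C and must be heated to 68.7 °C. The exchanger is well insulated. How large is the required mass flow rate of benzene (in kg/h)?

ṁ_c = 6490 kg/h

Heat released by hot stream: Q = 928 × 0.850 × (526 − 350) = 138830 kJ/h
Energy balance on cold side (adiabatic exchanger): Q = ṁ_c·Cp_c·(T_c,out − T_c,in)
ṁ_c = 138830 / [1.74 × (68.7 − 56.4)] = 6486.7 kg/h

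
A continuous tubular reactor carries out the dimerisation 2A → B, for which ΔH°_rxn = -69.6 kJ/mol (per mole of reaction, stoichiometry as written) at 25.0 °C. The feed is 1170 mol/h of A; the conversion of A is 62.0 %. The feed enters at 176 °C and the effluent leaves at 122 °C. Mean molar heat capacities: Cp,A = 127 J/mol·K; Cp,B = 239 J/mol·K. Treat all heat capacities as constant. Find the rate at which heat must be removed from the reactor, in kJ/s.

Extent of reaction ξ = 0.620 × 1170 / 2 = 362.7 mol/h
Reaction term: ξ·ΔH°_rxn = 362.7 × -69.6 = -25244 kJ/h
Sensible, feed 176→25 °C: -22437 kJ/h
Outlet flows (mol/h): A 444.6, B 362.7
Sensible, products 25→122 °C: 13886 kJ/h
Q = ΔH = -33796 kJ/h = -9.3876 kW
Heat removed = 9.3876 kJ/s

Q_out = 9.39 kJ/s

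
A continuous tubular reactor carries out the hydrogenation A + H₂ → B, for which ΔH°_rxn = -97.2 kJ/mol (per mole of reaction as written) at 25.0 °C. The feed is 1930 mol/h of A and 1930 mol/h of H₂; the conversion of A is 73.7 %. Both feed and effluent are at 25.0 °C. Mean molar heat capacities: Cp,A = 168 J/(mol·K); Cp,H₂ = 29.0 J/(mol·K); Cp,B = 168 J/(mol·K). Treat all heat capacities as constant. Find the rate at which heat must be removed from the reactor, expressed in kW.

Extent of reaction ξ = 0.737 × 1930 = 1422.4 mol/h
Reaction term: ξ·ΔH°_rxn = 1422.4 × -97.2 = -138260 kJ/h
Q = ΔH = -138260 kJ/h = -38.405 kW
Heat removed = 38.405 kW

Q_out = 38.4 kW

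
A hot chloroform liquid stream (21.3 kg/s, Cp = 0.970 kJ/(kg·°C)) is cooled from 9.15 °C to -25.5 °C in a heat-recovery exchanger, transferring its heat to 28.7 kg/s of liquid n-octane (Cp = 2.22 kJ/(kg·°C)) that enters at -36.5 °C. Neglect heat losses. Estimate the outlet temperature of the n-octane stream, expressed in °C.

T_c,out = -25.3 °C

Heat released by hot stream: Q = 21.3 × 0.970 × (9.15 − -25.5) = 715.9 kJ/s
Energy balance on cold side (adiabatic exchanger): Q = ṁ_c·Cp_c·(T_c,out − T_c,in)
T_c,out = -36.5 + 715.9/(28.7 × 2.22) = -25.264 °C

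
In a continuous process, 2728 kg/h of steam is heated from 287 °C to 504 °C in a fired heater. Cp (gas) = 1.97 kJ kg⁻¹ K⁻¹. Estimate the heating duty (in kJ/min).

Q = ṁ·Cp·ΔT = 2728 × 1.97 × (504 − 287) = 1.1662e+06 kJ/h
Converting: 1.1662e+06 / 3600 s = 323.94 kW
Heating duty = 19437 kJ/min

Q = 19400 kJ/min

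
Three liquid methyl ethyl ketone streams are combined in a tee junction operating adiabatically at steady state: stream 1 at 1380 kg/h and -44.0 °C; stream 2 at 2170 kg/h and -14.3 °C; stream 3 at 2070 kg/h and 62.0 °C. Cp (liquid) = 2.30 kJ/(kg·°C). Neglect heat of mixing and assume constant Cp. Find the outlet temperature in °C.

T_out = 6.51 °C

Adiabatic, steady state ⇒ Σ ṁᵢCp,ᵢ(T_out − Tᵢ) = 0
Σ ṁᵢCp,ᵢTᵢ = 1380×2.30×-44.0 + 2170×2.30×-14.3 + 2070×2.30×62.0 = 84155
Σ ṁᵢCp,ᵢ = 1380×2.30 + 2170×2.30 + 2070×2.30 = 12926
T_out = 84155 / 12926 = 6.5105 °C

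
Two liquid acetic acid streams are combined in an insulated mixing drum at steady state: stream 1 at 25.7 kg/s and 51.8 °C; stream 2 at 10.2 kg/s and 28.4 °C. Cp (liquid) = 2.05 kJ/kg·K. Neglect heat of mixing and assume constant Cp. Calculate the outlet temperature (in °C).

T_out = 45.2 °C

Adiabatic, steady state ⇒ Σ ṁᵢCp,ᵢ(T_out − Tᵢ) = 0
Σ ṁᵢCp,ᵢTᵢ = 25.7×2.05×51.8 + 10.2×2.05×28.4 = 3322.9
Σ ṁᵢCp,ᵢ = 25.7×2.05 + 10.2×2.05 = 73.595
T_out = 3322.9 / 73.595 = 45.152 °C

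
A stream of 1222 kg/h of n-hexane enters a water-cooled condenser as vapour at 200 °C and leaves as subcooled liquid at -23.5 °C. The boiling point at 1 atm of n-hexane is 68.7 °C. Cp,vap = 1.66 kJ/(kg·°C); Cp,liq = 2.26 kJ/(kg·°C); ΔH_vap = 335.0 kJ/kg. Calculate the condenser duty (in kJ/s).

vapour 200→68.7 °C: -217.96 kJ/kg
condensation at 68.7 °C: -335 kJ/kg
liquid 68.7→-23.5 °C: -208.37 kJ/kg
Δh = -217.96 + -335 + -208.37 = -761.33 kJ/kg
Q = ṁ·Δh = 1222 kg/h × -761.33 kJ/kg = -930350 kJ/h
|Q| = 258.43 kW

Q_c = 258 kJ/s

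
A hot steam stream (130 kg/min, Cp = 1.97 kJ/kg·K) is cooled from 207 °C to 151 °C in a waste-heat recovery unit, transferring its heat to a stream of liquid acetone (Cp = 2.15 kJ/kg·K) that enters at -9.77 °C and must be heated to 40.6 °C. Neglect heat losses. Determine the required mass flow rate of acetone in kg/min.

Heat released by hot stream: Q = 130 × 1.97 × (207 − 151) = 14342 kJ/min
Energy balance on cold side (adiabatic exchanger): Q = ṁ_c·Cp_c·(T_c,out − T_c,in)
ṁ_c = 14342 / [2.15 × (40.6 − -9.77)] = 132.43 kg/min

ṁ_c = 132 kg/min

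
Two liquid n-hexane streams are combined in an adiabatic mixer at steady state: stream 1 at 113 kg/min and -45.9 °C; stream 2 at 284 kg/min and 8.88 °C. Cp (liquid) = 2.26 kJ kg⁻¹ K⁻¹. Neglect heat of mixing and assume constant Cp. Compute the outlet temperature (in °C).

T_out = -6.71 °C

No heat crosses the boundary, so H_out = H_in.
T_out = Σ ṁᵢCp,ᵢTᵢ / Σ ṁᵢCp,ᵢ
      = -6022.4 / 897.22 = -6.7123 °C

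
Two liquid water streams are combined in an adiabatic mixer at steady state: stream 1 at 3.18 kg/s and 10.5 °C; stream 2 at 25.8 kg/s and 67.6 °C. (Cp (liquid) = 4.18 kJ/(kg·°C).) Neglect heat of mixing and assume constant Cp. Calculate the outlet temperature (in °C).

Adiabatic, steady state ⇒ Σ ṁᵢCp,ᵢ(T_out − Tᵢ) = 0
T_out = Σ ṁᵢCp,ᵢTᵢ / Σ ṁᵢCp,ᵢ
      = 7429.8 / 121.14 = 61.334 °C

T_out = 61.3 °C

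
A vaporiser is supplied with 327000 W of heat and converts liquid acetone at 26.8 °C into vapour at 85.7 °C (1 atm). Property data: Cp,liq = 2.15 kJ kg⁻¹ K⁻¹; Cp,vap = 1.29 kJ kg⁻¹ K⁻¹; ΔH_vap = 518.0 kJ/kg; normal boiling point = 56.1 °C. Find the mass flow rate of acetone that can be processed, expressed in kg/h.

ṁ = 1900 kg/h

Δh = 2.15×(56.1−26.8) + 518.0 + 1.29×(85.7−56.1) = 619.18 kJ/kg
Q = 327000 W = 327 kJ/s = 1.1772e+06 kJ/h
ṁ = Q/Δh = 1.1772e+06 / 619.18 = 1901.2 kg/h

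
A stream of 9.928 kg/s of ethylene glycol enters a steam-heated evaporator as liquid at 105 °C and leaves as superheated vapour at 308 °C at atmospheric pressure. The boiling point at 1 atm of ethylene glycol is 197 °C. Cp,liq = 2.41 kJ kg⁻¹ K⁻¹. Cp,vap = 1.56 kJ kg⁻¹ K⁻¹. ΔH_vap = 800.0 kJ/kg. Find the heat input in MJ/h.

Q = 42700 MJ/h

liquid 105→197 °C: 221.72 kJ/kg
vaporisation at 197 °C: 800 kJ/kg
vapour 197→308 °C: 173.16 kJ/kg
Δh = 221.72 + 800 + 173.16 = 1194.9 kJ/kg
Q = ṁ·Δh = 9.928 kg/s × 1194.9 kJ/kg = 11863 kJ/s
|Q| = 11863 kW = 42706 MJ/h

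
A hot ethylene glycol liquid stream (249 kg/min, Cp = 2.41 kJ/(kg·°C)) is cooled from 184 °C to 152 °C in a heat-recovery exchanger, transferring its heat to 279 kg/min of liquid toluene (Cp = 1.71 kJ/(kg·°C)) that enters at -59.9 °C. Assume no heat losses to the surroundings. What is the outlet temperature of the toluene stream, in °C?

Heat released by hot stream: Q = 249 × 2.41 × (184 − 152) = 19203 kJ/min
Energy balance on cold side (adiabatic exchanger): Q = ṁ_c·Cp_c·(T_c,out − T_c,in)
T_c,out = -59.9 + 19203/(279 × 1.71) = -19.65 °C

T_c,out = -19.6 °C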